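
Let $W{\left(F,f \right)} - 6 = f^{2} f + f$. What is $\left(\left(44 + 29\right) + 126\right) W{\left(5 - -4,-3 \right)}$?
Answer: $-4776$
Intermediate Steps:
$W{\left(F,f \right)} = 6 + f + f^{3}$ ($W{\left(F,f \right)} = 6 + \left(f^{2} f + f\right) = 6 + \left(f^{3} + f\right) = 6 + \left(f + f^{3}\right) = 6 + f + f^{3}$)
$\left(\left(44 + 29\right) + 126\right) W{\left(5 - -4,-3 \right)} = \left(\left(44 + 29\right) + 126\right) \left(6 - 3 + \left(-3\right)^{3}\right) = \left(73 + 126\right) \left(6 - 3 - 27\right) = 199 \left(-24\right) = -4776$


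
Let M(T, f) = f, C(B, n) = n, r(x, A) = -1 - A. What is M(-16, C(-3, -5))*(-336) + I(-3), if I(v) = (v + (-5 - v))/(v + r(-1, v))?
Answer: 1685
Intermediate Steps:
I(v) = 5 (I(v) = (v + (-5 - v))/(v + (-1 - v)) = -5/(-1) = -5*(-1) = 5)
M(-16, C(-3, -5))*(-336) + I(-3) = -5*(-336) + 5 = 1680 + 5 = 1685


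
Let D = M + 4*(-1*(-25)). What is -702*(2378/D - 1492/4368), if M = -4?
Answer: -960363/56 ≈ -17149.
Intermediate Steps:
D = 96 (D = -4 + 4*(-1*(-25)) = -4 + 4*25 = -4 + 100 = 96)
-702*(2378/D - 1492/4368) = -702*(2378/96 - 1492/4368) = -702*(2378*(1/96) - 1492*1/4368) = -702*(1189/48 - 373/1092) = -702*35569/1456 = -960363/56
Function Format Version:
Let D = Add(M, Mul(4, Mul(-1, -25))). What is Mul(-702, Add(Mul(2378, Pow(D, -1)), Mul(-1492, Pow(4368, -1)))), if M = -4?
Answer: Rational(-960363, 56) ≈ -17149.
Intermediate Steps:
D = 96 (D = Add(-4, Mul(4, Mul(-1, -25))) = Add(-4, Mul(4, 25)) = Add(-4, 100) = 96)
Mul(-702, Add(Mul(2378, Pow(D, -1)), Mul(-1492, Pow(4368, -1)))) = Mul(-702, Add(Mul(2378, Pow(96, -1)), Mul(-1492, Pow(4368, -1)))) = Mul(-702, Add(Mul(2378, Rational(1, 96)), Mul(-1492, Rational(1, 4368)))) = Mul(-702, Add(Rational(1189, 48), Rational(-373, 1092))) = Mul(-702, Rational(35569, 1456)) = Rational(-960363, 56)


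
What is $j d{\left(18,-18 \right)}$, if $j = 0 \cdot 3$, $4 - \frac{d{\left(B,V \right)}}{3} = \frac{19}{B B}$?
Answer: $0$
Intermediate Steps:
$d{\left(B,V \right)} = 12 - \frac{57}{B^{2}}$ ($d{\left(B,V \right)} = 12 - 3 \frac{19}{B B} = 12 - 3 \frac{19}{B^{2}} = 12 - \frac{57}{B^{2}}$)
$j = 0$
$j d{\left(18,-18 \right)} = 0 \left(12 - \frac{57}{324}\right) = 0 \left(12 - \frac{19}{108}\right) = 0 \cdot \frac{1277}{108} = 0$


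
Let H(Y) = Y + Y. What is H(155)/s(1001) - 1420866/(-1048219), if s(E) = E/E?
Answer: 326368756/1048219 ≈ 311.36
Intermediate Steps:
s(E) = 1
H(Y) = 2*Y
H(155)/s(1001) - 1420866/(-1048219) = (2*155)/1 - 1420866/(-1048219) = 310*1 - 1420866*(-1/1048219) = 310 + 1420866/1048219 = 326368756/1048219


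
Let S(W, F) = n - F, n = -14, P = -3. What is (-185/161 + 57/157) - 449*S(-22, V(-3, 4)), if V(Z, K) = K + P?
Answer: 170220727/25277 ≈ 6734.2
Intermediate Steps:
V(Z, K) = -3 + K (V(Z, K) = K - 3 = -3 + K)
S(W, F) = -14 - F
(-185/161 + 57/157) - 449*S(-22, V(-3, 4)) = (-185/161 + 57/157) - 449*(-14 - (-3 + 4)) = (-185*1/161 + 57*(1/157)) - 449*(-14 - 1*1) = (-185/161 + 57/157) - 449*(-14 - 1) = -19868/25277 - 449*(-15) = -19868/25277 + 6735 = 170220727/25277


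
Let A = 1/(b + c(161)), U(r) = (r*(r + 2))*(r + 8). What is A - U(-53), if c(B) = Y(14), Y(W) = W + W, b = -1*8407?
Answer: 1019179664/8379 ≈ 1.2164e+5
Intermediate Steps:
b = -8407
Y(W) = 2*W
U(r) = r*(2 + r)*(8 + r) (U(r) = (r*(2 + r))*(8 + r) = r*(2 + r)*(8 + r))
c(B) = 28 (c(B) = 2*14 = 28)
A = -1/8379 (A = 1/(-8407 + 28) = 1/(-8379) = -1/8379 ≈ -0.00011935)
A - U(-53) = -1/8379 - (-53)*(16 + (-53)**2 + 10*(-53)) = -1/8379 - (-53)*(16 + 2809 - 530) = -1/8379 - (-53)*2295 = -1/8379 - 1*(-121635) = -1/8379 + 121635 = 1019179664/8379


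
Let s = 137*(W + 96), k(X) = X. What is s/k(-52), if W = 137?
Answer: -31921/52 ≈ -613.87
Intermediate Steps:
s = 31921 (s = 137*(137 + 96) = 137*233 = 31921)
s/k(-52) = 31921/(-52) = 31921*(-1/52) = -31921/52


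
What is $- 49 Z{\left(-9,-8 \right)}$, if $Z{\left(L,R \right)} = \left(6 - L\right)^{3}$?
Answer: $-165375$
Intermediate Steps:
$- 49 Z{\left(-9,-8 \right)} = - 49 \left(- \left(-6 - 9\right)^{3}\right) = - 49 \left(- \left(-15\right)^{3}\right) = - 49 \left(\left(-1\right) \left(-3375\right)\right) = \left(-49\right) 3375 = -165375$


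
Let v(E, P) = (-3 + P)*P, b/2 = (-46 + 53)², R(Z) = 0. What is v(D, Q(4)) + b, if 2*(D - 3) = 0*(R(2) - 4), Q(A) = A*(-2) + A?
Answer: 126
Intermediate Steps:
Q(A) = -A (Q(A) = -2*A + A = -A)
b = 98 (b = 2*(-46 + 53)² = 2*7² = 2*49 = 98)
D = 3 (D = 3 + (0*(0 - 4))/2 = 3 + (0*(-4))/2 = 3 + (½)*0 = 3 + 0 = 3)
v(E, P) = P*(-3 + P)
v(D, Q(4)) + b = (-1*4)*(-3 - 1*4) + 98 = -4*(-3 - 4) + 98 = -4*(-7) + 98 = 28 + 98 = 126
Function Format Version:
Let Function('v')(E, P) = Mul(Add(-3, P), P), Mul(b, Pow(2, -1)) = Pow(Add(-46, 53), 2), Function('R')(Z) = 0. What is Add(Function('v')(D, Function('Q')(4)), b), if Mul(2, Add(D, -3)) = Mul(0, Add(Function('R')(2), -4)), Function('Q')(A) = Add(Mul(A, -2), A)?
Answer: 126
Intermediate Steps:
Function('Q')(A) = Mul(-1, A) (Function('Q')(A) = Add(Mul(-2, A), A) = Mul(-1, A))
b = 98 (b = Mul(2, Pow(Add(-46, 53), 2)) = Mul(2, Pow(7, 2)) = Mul(2, 49) = 98)
D = 3 (D = Add(3, Mul(Rational(1, 2), Mul(0, Add(0, -4)))) = Add(3, Mul(Rational(1, 2), Mul(0, -4))) = Add(3, Mul(Rational(1, 2), 0)) = Add(3, 0) = 3)
Function('v')(E, P) = Mul(P, Add(-3, P))
Add(Function('v')(D, Function('Q')(4)), b) = Add(Mul(Mul(-1, 4), Add(-3, Mul(-1, 4))), 98) = Add(Mul(-4, Add(-3, -4)), 98) = Add(Mul(-4, -7), 98) = Add(28, 98) = 126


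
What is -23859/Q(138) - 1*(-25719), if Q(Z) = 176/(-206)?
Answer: 429159/8 ≈ 53645.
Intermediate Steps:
Q(Z) = -88/103 (Q(Z) = 176*(-1/206) = -88/103)
-23859/Q(138) - 1*(-25719) = -23859/(-88/103) - 1*(-25719) = -23859*(-103/88) + 25719 = 223407/8 + 25719 = 429159/8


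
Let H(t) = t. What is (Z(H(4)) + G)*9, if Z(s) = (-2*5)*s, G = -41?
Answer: -729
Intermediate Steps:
Z(s) = -10*s
(Z(H(4)) + G)*9 = (-10*4 - 41)*9 = (-40 - 41)*9 = -81*9 = -729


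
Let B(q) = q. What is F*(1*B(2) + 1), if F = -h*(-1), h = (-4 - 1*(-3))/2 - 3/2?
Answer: -6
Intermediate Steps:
h = -2 (h = (-4 + 3)*(1/2) - 3*1/2 = -1*1/2 - 3/2 = -1/2 - 3/2 = -2)
F = -2 (F = -1*(-2)*(-1) = 2*(-1) = -2)
F*(1*B(2) + 1) = -2*(1*2 + 1) = -2*(2 + 1) = -2*3 = -6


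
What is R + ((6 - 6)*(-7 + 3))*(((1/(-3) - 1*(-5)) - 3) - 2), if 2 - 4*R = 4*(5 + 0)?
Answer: -9/2 ≈ -4.5000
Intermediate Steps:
R = -9/2 (R = 1/2 - (5 + 0) = 1/2 - 5 = -9/2 ≈ -4.5000)
R + ((6 - 6)*(-7 + 3))*(((1/(-3) - 1*(-5)) - 3) - 2) = -9/2 + ((6 - 6)*(-7 + 3))*(((1/(-3) - 1*(-5)) - 3) - 2) = -9/2 + (0*(-4))*(((-1/3 + 5) - 3) - 2) = -9/2 + 0*((14/3 - 3) - 2) = -9/2 + 0*(5/3 - 2) = -9/2 + 0*(-1/3) = -9/2 + 0 = -9/2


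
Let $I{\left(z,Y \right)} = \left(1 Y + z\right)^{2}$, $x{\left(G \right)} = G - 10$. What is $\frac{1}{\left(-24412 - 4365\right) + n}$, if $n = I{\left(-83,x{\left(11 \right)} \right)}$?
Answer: $- \frac{1}{22053} \approx -4.5345 \cdot 10^{-5}$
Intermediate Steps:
$x{\left(G \right)} = -10 + G$ ($x{\left(G \right)} = G - 10 = -10 + G$)
$I{\left(z,Y \right)} = \left(Y + z\right)^{2}$
$n = 6724$ ($n = \left(\left(-10 + 11\right) - 83\right)^{2} = \left(1 - 83\right)^{2} = \left(-82\right)^{2} = 6724$)
$\frac{1}{\left(-24412 - 4365\right) + n} = \frac{1}{\left(-24412 - 4365\right) + 6724} = \frac{1}{-28777 + 6724} = \frac{1}{-22053} = - \frac{1}{22053}$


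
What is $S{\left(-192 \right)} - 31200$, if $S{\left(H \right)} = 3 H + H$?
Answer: $-31968$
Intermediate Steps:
$S{\left(H \right)} = 4 H$
$S{\left(-192 \right)} - 31200 = 4 \left(-192\right) - 31200 = -768 - 31200 = -31968$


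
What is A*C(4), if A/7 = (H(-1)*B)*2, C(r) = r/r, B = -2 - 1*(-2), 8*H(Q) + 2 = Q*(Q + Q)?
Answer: 0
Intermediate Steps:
H(Q) = -¼ + Q²/4 (H(Q) = -¼ + (Q*(Q + Q))/8 = -¼ + (Q*(2*Q))/8 = -¼ + (2*Q²)/8 = -¼ + Q²/4)
B = 0 (B = -2 + 2 = 0)
C(r) = 1
A = 0 (A = 7*(((-¼ + (¼)*(-1)²)*0)*2) = 7*(((-¼ + (¼)*1)*0)*2) = 7*(((-¼ + ¼)*0)*2) = 7*((0*0)*2) = 7*(0*2) = 7*0 = 0)
A*C(4) = 0*1 = 0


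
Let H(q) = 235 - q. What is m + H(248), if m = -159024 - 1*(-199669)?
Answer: 40632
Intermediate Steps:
m = 40645 (m = -159024 + 199669 = 40645)
m + H(248) = 40645 + (235 - 1*248) = 40645 + (235 - 248) = 40645 - 13 = 40632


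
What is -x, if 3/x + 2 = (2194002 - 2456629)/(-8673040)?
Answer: 26019120/17083453 ≈ 1.5231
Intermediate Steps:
x = -26019120/17083453 (x = 3/(-2 + (2194002 - 2456629)/(-8673040)) = 3/(-2 - 262627*(-1/8673040)) = 3/(-2 + 262627/8673040) = 3/(-17083453/8673040) = 3*(-8673040/17083453) = -26019120/17083453 ≈ -1.5231)
-x = -1*(-26019120/17083453) = 26019120/17083453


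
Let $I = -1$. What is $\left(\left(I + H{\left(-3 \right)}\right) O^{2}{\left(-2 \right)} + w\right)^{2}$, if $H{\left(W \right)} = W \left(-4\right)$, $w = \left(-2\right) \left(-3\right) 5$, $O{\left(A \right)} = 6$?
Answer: $181476$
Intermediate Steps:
$w = 30$ ($w = 6 \cdot 5 = 30$)
$H{\left(W \right)} = - 4 W$
$\left(\left(I + H{\left(-3 \right)}\right) O^{2}{\left(-2 \right)} + w\right)^{2} = \left(\left(-1 - -12\right) 6^{2} + 30\right)^{2} = \left(\left(-1 + 12\right) 36 + 30\right)^{2} = \left(11 \cdot 36 + 30\right)^{2} = \left(396 + 30\right)^{2} = 426^{2} = 181476$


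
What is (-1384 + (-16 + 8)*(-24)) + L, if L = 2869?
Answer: 1677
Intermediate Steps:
(-1384 + (-16 + 8)*(-24)) + L = (-1384 + (-16 + 8)*(-24)) + 2869 = (-1384 - 8*(-24)) + 2869 = (-1384 + 192) + 2869 = -1192 + 2869 = 1677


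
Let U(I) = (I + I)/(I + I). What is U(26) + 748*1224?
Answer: 915553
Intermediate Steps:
U(I) = 1 (U(I) = (2*I)/((2*I)) = (2*I)*(1/(2*I)) = 1)
U(26) + 748*1224 = 1 + 748*1224 = 1 + 915552 = 915553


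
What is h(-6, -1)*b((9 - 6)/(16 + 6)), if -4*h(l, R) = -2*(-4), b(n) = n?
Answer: -3/11 ≈ -0.27273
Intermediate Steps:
h(l, R) = -2 (h(l, R) = -(-1)*(-4)/2 = -¼*8 = -2)
h(-6, -1)*b((9 - 6)/(16 + 6)) = -2*(9 - 6)/(16 + 6) = -6/22 = -2*3/22 = -3/11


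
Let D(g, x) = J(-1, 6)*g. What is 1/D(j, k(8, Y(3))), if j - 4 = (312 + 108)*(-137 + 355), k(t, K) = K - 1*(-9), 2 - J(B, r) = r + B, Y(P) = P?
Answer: -1/274692 ≈ -3.6404e-6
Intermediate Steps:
J(B, r) = 2 - B - r (J(B, r) = 2 - (r + B) = 2 - (B + r) = 2 + (-B - r) = 2 - B - r)
k(t, K) = 9 + K (k(t, K) = K + 9 = 9 + K)
j = 91564 (j = 4 + (312 + 108)*(-137 + 355) = 4 + 420*218 = 4 + 91560 = 91564)
D(g, x) = -3*g (D(g, x) = (2 - 1*(-1) - 1*6)*g = (2 + 1 - 6)*g = -3*g)
1/D(j, k(8, Y(3))) = 1/(-3*91564) = 1/(-274692) = -1/274692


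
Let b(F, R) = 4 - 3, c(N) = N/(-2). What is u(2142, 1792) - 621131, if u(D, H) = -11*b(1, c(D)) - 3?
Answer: -621145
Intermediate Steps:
c(N) = -N/2 (c(N) = N*(-½) = -N/2)
b(F, R) = 1
u(D, H) = -14 (u(D, H) = -11*1 - 3 = -11 - 3 = -14)
u(2142, 1792) - 621131 = -14 - 621131 = -621145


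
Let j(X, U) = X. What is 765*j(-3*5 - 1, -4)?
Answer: -12240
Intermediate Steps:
765*j(-3*5 - 1, -4) = 765*(-3*5 - 1) = 765*(-15 - 1) = 765*(-16) = -12240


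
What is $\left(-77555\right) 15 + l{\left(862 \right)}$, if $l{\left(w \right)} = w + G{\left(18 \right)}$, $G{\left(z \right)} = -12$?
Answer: $-1162475$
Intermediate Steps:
$l{\left(w \right)} = -12 + w$ ($l{\left(w \right)} = w - 12 = -12 + w$)
$\left(-77555\right) 15 + l{\left(862 \right)} = \left(-77555\right) 15 + \left(-12 + 862\right) = -1163325 + 850 = -1162475$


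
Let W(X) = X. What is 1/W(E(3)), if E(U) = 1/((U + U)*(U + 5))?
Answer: 48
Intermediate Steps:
E(U) = 1/(2*U*(5 + U)) (E(U) = 1/((2*U)*(5 + U)) = 1/(2*U*(5 + U)))
1/W(E(3)) = 1/((1/2)/(3*(5 + 3))) = 1/((1/2)*(1/3)/8) = 1/((1/2)*(1/3)*(1/8)) = 1/(1/48) = 48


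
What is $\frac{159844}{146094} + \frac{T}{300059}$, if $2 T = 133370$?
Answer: $\frac{28852454593}{21918409773} \approx 1.3164$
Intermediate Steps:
$T = 66685$ ($T = \frac{1}{2} \cdot 133370 = 66685$)
$\frac{159844}{146094} + \frac{T}{300059} = \frac{159844}{146094} + \frac{66685}{300059} = 159844 \cdot \frac{1}{146094} + 66685 \cdot \frac{1}{300059} = \frac{79922}{73047} + \frac{66685}{300059} = \frac{28852454593}{21918409773}$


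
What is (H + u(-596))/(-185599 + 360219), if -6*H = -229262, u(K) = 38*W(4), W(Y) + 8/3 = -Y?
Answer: 37957/174620 ≈ 0.21737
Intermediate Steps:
W(Y) = -8/3 - Y
u(K) = -760/3 (u(K) = 38*(-8/3 - 1*4) = 38*(-8/3 - 4) = 38*(-20/3) = -760/3)
H = 114631/3 (H = -⅙*(-229262) = 114631/3 ≈ 38210.)
(H + u(-596))/(-185599 + 360219) = (114631/3 - 760/3)/(-185599 + 360219) = 37957/174620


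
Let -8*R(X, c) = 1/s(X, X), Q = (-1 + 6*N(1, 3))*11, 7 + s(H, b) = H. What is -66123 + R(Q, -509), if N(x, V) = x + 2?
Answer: -95217121/1440 ≈ -66123.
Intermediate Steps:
N(x, V) = 2 + x
s(H, b) = -7 + H
Q = 187 (Q = (-1 + 6*(2 + 1))*11 = (-1 + 6*3)*11 = (-1 + 18)*11 = 17*11 = 187)
R(X, c) = -1/(8*(-7 + X))
-66123 + R(Q, -509) = -66123 - 1/(-56 + 8*187) = -66123 - 1/(-56 + 1496) = -66123 - 1/1440 = -95217121/1440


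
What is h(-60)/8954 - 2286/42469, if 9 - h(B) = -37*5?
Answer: -6114929/190133713 ≈ -0.032161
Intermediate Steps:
h(B) = 194 (h(B) = 9 - (-37)*5 = 9 - 1*(-185) = 9 + 185 = 194)
h(-60)/8954 - 2286/42469 = 194/8954 - 2286/42469 = 194*(1/8954) - 2286*1/42469 = 97/4477 - 2286/42469 = -6114929/190133713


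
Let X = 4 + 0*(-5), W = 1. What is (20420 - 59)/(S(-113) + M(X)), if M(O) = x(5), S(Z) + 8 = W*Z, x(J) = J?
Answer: -20361/116 ≈ -175.53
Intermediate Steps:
X = 4 (X = 4 + 0 = 4)
S(Z) = -8 + Z (S(Z) = -8 + 1*Z = -8 + Z)
M(O) = 5
(20420 - 59)/(S(-113) + M(X)) = (20420 - 59)/((-8 - 113) + 5) = 20361/(-121 + 5) = 20361/(-116) = 20361*(-1/116) = -20361/116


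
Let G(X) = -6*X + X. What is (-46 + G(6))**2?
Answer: 5776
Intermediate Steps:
G(X) = -5*X
(-46 + G(6))**2 = (-46 - 5*6)**2 = (-46 - 30)**2 = (-76)**2 = 5776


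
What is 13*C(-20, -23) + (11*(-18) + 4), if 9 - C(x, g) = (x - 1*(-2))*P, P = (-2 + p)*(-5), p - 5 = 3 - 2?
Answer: -4757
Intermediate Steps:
p = 6 (p = 5 + (3 - 2) = 5 + 1 = 6)
P = -20 (P = (-2 + 6)*(-5) = 4*(-5) = -20)
C(x, g) = 49 + 20*x (C(x, g) = 9 - (x - 1*(-2))*(-20) = 9 - (x + 2)*(-20) = 9 - (2 + x)*(-20) = 9 - (-40 - 20*x) = 9 + (40 + 20*x) = 49 + 20*x)
13*C(-20, -23) + (11*(-18) + 4) = 13*(49 + 20*(-20)) + (11*(-18) + 4) = 13*(49 - 400) + (-198 + 4) = 13*(-351) - 194 = -4563 - 194 = -4757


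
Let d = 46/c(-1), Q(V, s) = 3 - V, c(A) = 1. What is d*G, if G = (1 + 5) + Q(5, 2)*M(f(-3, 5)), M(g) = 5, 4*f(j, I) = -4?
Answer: -184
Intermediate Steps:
f(j, I) = -1 (f(j, I) = (1/4)*(-4) = -1)
d = 46 (d = 46/1 = 46*1 = 46)
G = -4 (G = (1 + 5) + (3 - 1*5)*5 = 6 + (3 - 5)*5 = 6 - 2*5 = 6 - 10 = -4)
d*G = 46*(-4) = -184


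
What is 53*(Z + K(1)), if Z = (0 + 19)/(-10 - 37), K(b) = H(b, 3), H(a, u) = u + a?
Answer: 8957/47 ≈ 190.57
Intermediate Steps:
H(a, u) = a + u
K(b) = 3 + b (K(b) = b + 3 = 3 + b)
Z = -19/47 (Z = 19/(-47) = 19*(-1/47) = -19/47 ≈ -0.40426)
53*(Z + K(1)) = 53*(-19/47 + (3 + 1)) = 53*(-19/47 + 4) = 53*(169/47) = 8957/47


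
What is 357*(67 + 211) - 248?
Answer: 98998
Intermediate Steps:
357*(67 + 211) - 248 = 357*278 - 248 = 99246 - 248 = 98998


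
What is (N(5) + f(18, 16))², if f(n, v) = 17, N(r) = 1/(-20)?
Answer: 114921/400 ≈ 287.30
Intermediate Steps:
N(r) = -1/20
(N(5) + f(18, 16))² = (-1/20 + 17)² = (339/20)² = 114921/400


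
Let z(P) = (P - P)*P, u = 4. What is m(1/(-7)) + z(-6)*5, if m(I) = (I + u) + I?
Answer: 26/7 ≈ 3.7143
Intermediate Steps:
m(I) = 4 + 2*I (m(I) = (I + 4) + I = (4 + I) + I = 4 + 2*I)
z(P) = 0 (z(P) = 0*P = 0)
m(1/(-7)) + z(-6)*5 = (4 + 2/(-7)) + 0*5 = (4 + 2*(-⅐)) + 0 = (4 - 2/7) + 0 = 26/7 + 0 = 26/7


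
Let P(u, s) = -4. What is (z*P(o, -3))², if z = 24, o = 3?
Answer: 9216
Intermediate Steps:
(z*P(o, -3))² = (24*(-4))² = (-96)² = 9216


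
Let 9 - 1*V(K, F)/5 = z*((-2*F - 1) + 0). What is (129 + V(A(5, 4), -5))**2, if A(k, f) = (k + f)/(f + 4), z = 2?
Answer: 7056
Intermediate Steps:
A(k, f) = (f + k)/(4 + f)
V(K, F) = 55 + 20*F (V(K, F) = 45 - 10*((-2*F - 1) + 0) = 45 - 10*((-1 - 2*F) + 0) = 45 - 10*(-1 - 2*F) = 45 - 5*(-2 - 4*F) = 45 + (10 + 20*F) = 55 + 20*F)
(129 + V(A(5, 4), -5))**2 = (129 + (55 + 20*(-5)))**2 = (129 + (55 - 100))**2 = (129 - 45)**2 = 84**2 = 7056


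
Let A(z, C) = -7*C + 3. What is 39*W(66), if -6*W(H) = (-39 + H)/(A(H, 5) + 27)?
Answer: 351/10 ≈ 35.100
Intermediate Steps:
A(z, C) = 3 - 7*C
W(H) = -13/10 + H/30 (W(H) = -(-39 + H)/(6*((3 - 7*5) + 27)) = -(-39 + H)/(6*((3 - 35) + 27)) = -(-39 + H)/(6*(-32 + 27)) = -(-39 + H)/(6*(-5)) = -(-39 + H)*(-1)/(6*5) = -(39/5 - H/5)/6 = -13/10 + H/30)
39*W(66) = 39*(-13/10 + (1/30)*66) = 39*(-13/10 + 11/5) = 39*(9/10) = 351/10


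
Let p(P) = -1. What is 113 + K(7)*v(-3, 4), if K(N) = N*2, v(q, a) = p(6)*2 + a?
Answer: 141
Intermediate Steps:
v(q, a) = -2 + a (v(q, a) = -1*2 + a = -2 + a)
K(N) = 2*N
113 + K(7)*v(-3, 4) = 113 + (2*7)*(-2 + 4) = 113 + 14*2 = 113 + 28 = 141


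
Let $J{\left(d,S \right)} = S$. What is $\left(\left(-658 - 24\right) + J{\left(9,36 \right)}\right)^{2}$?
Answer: $417316$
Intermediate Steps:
$\left(\left(-658 - 24\right) + J{\left(9,36 \right)}\right)^{2} = \left(\left(-658 - 24\right) + 36\right)^{2} = \left(-682 + 36\right)^{2} = \left(-646\right)^{2} = 417316$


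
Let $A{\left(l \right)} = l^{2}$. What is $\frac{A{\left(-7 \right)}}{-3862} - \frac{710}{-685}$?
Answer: $\frac{541691}{529094} \approx 1.0238$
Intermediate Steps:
$\frac{A{\left(-7 \right)}}{-3862} - \frac{710}{-685} = \frac{\left(-7\right)^{2}}{-3862} - \frac{710}{-685} = 49 \left(- \frac{1}{3862}\right) - - \frac{142}{137} = - \frac{49}{3862} + \frac{142}{137} = \frac{541691}{529094}$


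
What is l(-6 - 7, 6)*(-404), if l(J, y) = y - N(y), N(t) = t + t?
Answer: 2424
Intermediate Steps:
N(t) = 2*t
l(J, y) = -y (l(J, y) = y - 2*y = -y)
l(-6 - 7, 6)*(-404) = -1*6*(-404) = -6*(-404) = 2424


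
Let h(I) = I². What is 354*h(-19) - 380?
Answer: 127414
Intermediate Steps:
354*h(-19) - 380 = 354*(-19)² - 380 = 354*361 - 380 = 127794 - 380 = 127414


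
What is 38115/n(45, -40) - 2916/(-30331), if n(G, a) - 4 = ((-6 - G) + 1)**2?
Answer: 1163367729/75948824 ≈ 15.318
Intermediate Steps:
n(G, a) = 4 + (-5 - G)**2 (n(G, a) = 4 + ((-6 - G) + 1)**2 = 4 + (-5 - G)**2)
38115/n(45, -40) - 2916/(-30331) = 38115/(4 + (5 + 45)**2) - 2916/(-30331) = 38115/(4 + 50**2) - 2916*(-1/30331) = 38115/(4 + 2500) + 2916/30331 = 38115/2504 + 2916/30331 = 1163367729/75948824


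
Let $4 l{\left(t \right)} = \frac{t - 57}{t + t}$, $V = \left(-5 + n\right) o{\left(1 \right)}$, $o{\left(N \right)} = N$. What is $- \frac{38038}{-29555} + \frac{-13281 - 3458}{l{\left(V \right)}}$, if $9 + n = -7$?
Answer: $- \frac{13851697566}{384215} \approx -36052.0$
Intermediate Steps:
$n = -16$ ($n = -9 - 7 = -16$)
$V = -21$ ($V = \left(-5 - 16\right) 1 = \left(-21\right) 1 = -21$)
$l{\left(t \right)} = \frac{-57 + t}{8 t}$ ($l{\left(t \right)} = \frac{\left(t - 57\right) \frac{1}{t + t}}{4} = \frac{\left(-57 + t\right) \frac{1}{2 t}}{4} = \frac{\frac{1}{2} \frac{1}{t} \left(-57 + t\right)}{4} = \frac{-57 + t}{8 t}$)
$- \frac{38038}{-29555} + \frac{-13281 - 3458}{l{\left(V \right)}} = - \frac{38038}{-29555} + \frac{-13281 - 3458}{\frac{1}{8} \frac{1}{-21} \left(-57 - 21\right)} = \left(-38038\right) \left(- \frac{1}{29555}\right) + \frac{-13281 - 3458}{\frac{1}{8} \left(- \frac{1}{21}\right) \left(-78\right)} = \frac{38038}{29555} - \frac{16739}{\frac{13}{28}} = \frac{38038}{29555} - \frac{468692}{13} = - \frac{13851697566}{384215}$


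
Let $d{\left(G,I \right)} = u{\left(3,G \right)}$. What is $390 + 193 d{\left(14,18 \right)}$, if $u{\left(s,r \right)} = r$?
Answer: $3092$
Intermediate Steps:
$d{\left(G,I \right)} = G$
$390 + 193 d{\left(14,18 \right)} = 390 + 193 \cdot 14 = 390 + 2702 = 3092$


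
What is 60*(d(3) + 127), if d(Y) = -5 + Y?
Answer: 7500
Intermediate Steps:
60*(d(3) + 127) = 60*((-5 + 3) + 127) = 60*(-2 + 127) = 60*125 = 7500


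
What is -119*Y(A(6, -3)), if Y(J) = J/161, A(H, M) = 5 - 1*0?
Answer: -85/23 ≈ -3.6957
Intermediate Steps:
A(H, M) = 5 (A(H, M) = 5 + 0 = 5)
Y(J) = J/161 (Y(J) = J*(1/161) = J/161)
-119*Y(A(6, -3)) = -17*5/23 = -119*5/161 = -85/23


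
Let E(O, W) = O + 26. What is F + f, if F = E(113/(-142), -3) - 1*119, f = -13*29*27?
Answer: -1458737/142 ≈ -10273.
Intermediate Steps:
E(O, W) = 26 + O
f = -10179 (f = -377*27 = -10179)
F = -13319/142 (F = (26 + 113/(-142)) - 1*119 = (26 + 113*(-1/142)) - 119 = (26 - 113/142) - 119 = 3579/142 - 119 = -13319/142 ≈ -93.796)
F + f = -13319/142 - 10179 = -1458737/142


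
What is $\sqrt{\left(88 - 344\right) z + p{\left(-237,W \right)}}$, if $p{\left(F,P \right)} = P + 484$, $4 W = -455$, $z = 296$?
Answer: $\frac{i \sqrt{301623}}{2} \approx 274.6 i$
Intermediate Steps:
$W = - \frac{455}{4}$ ($W = \frac{1}{4} \left(-455\right) = - \frac{455}{4} \approx -113.75$)
$p{\left(F,P \right)} = 484 + P$
$\sqrt{\left(88 - 344\right) z + p{\left(-237,W \right)}} = \sqrt{\left(88 - 344\right) 296 + \left(484 - \frac{455}{4}\right)} = \sqrt{\left(-256\right) 296 + \frac{1481}{4}} = \sqrt{-75776 + \frac{1481}{4}} = \sqrt{- \frac{301623}{4}} = \frac{i \sqrt{301623}}{2}$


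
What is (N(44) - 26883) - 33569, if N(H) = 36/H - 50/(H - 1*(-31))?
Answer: -1994911/33 ≈ -60452.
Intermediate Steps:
N(H) = -50/(31 + H) + 36/H (N(H) = 36/H - 50/(H + 31) = 36/H - 50/(31 + H) = -50/(31 + H) + 36/H)
(N(44) - 26883) - 33569 = (2*(558 - 7*44)/(44*(31 + 44)) - 26883) - 33569 = (2*(1/44)*(558 - 308)/75 - 26883) - 33569 = (2*(1/44)*(1/75)*250 - 26883) - 33569 = (5/33 - 26883) - 33569 = -887134/33 - 33569 = -1994911/33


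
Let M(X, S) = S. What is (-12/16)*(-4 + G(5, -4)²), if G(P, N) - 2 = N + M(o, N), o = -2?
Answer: -24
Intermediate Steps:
G(P, N) = 2 + 2*N (G(P, N) = 2 + (N + N) = 2 + 2*N)
(-12/16)*(-4 + G(5, -4)²) = (-12/16)*(-4 + (2 + 2*(-4))²) = (-12*1/16)*(-4 + (2 - 8)²) = -3*(-4 + (-6)²)/4 = -3*(-4 + 36)/4 = -¾*32 = -24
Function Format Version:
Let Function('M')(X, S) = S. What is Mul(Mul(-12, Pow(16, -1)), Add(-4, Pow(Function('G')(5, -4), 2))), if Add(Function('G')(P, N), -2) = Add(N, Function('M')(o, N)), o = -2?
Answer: -24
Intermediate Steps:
Function('G')(P, N) = Add(2, Mul(2, N)) (Function('G')(P, N) = Add(2, Add(N, N)) = Add(2, Mul(2, N)))
Mul(Mul(-12, Pow(16, -1)), Add(-4, Pow(Function('G')(5, -4), 2))) = Mul(Mul(-12, Pow(16, -1)), Add(-4, Pow(Add(2, Mul(2, -4)), 2))) = Mul(Mul(-12, Rational(1, 16)), Add(-4, Pow(Add(2, -8), 2))) = Mul(Rational(-3, 4), Add(-4, Pow(-6, 2))) = Mul(Rational(-3, 4), Add(-4, 36)) = Mul(Rational(-3, 4), 32) = -24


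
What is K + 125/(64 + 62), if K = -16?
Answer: -1891/126 ≈ -15.008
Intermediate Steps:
K + 125/(64 + 62) = -16 + 125/(64 + 62) = -16 + 125/126 = -1891/126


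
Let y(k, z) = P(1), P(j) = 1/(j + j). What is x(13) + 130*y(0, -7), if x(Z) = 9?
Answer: 74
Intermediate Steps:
P(j) = 1/(2*j)
y(k, z) = ½ (y(k, z) = (½)/1 = (½)*1 = ½)
x(13) + 130*y(0, -7) = 9 + 130*(½) = 9 + 65 = 74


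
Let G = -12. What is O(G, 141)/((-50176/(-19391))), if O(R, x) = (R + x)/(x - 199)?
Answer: -2501439/2910208 ≈ -0.85954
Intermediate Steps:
O(R, x) = (R + x)/(-199 + x)
O(G, 141)/((-50176/(-19391))) = ((-12 + 141)/(-199 + 141))/((-50176/(-19391))) = (129/(-58))/((-50176*(-1/19391))) = (-1/58*129)/(50176/19391) = -129/58*19391/50176 = -2501439/2910208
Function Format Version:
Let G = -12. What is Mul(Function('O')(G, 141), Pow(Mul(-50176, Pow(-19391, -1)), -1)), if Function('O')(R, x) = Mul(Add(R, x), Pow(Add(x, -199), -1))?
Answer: Rational(-2501439, 2910208) ≈ -0.85954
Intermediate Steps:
Function('O')(R, x) = Mul(Pow(Add(-199, x), -1), Add(R, x)) (Function('O')(R, x) = Mul(Add(R, x), Pow(Add(-199, x), -1)) = Mul(Pow(Add(-199, x), -1), Add(R, x)))
Mul(Function('O')(G, 141), Pow(Mul(-50176, Pow(-19391, -1)), -1)) = Mul(Mul(Pow(Add(-199, 141), -1), Add(-12, 141)), Pow(Mul(-50176, Pow(-19391, -1)), -1)) = Mul(Mul(Pow(-58, -1), 129), Pow(Mul(-50176, Rational(-1, 19391)), -1)) = Mul(Mul(Rational(-1, 58), 129), Pow(Rational(50176, 19391), -1)) = Mul(Rational(-129, 58), Rational(19391, 50176)) = Rational(-2501439, 2910208)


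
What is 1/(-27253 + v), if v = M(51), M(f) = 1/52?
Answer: -52/1417155 ≈ -3.6693e-5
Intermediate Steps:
M(f) = 1/52
v = 1/52 ≈ 0.019231
1/(-27253 + v) = 1/(-27253 + 1/52) = 1/(-1417155/52) = -52/1417155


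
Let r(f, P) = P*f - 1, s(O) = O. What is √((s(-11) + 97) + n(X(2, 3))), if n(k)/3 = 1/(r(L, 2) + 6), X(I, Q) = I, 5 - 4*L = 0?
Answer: 12*√15/5 ≈ 9.2952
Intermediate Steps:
L = 5/4 (L = 5/4 - ¼*0 = 5/4 + 0 = 5/4 ≈ 1.2500)
r(f, P) = -1 + P*f
n(k) = ⅖ (n(k) = 3/((-1 + 2*(5/4)) + 6) = 3/((-1 + 5/2) + 6) = 3/(3/2 + 6) = 3/(15/2) = 3*(2/15) = ⅖)
√((s(-11) + 97) + n(X(2, 3))) = √((-11 + 97) + ⅖) = √(86 + ⅖) = √(432/5) = 12*√15/5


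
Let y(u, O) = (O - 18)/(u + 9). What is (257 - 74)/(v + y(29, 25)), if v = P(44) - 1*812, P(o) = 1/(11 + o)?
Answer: -382470/1696657 ≈ -0.22543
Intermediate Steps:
y(u, O) = (-18 + O)/(9 + u)
v = -44659/55 (v = 1/(11 + 44) - 1*812 = 1/55 - 812 = -44659/55 ≈ -811.98)
(257 - 74)/(v + y(29, 25)) = (257 - 74)/(-44659/55 + (-18 + 25)/(9 + 29)) = 183/(-44659/55 + 7/38) = 183/(-1696657/2090) = 183*(-2090/1696657) = -382470/1696657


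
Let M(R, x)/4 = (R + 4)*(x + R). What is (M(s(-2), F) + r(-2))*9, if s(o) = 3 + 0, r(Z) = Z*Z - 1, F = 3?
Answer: 1539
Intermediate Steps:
r(Z) = -1 + Z² (r(Z) = Z² - 1 = -1 + Z²)
s(o) = 3
M(R, x) = 4*(4 + R)*(R + x) (M(R, x) = 4*((R + 4)*(x + R)) = 4*((4 + R)*(R + x)) = 4*(4 + R)*(R + x))
(M(s(-2), F) + r(-2))*9 = ((4*3² + 16*3 + 16*3 + 4*3*3) + (-1 + (-2)²))*9 = ((4*9 + 48 + 48 + 36) + (-1 + 4))*9 = ((36 + 48 + 48 + 36) + 3)*9 = (168 + 3)*9 = 171*9 = 1539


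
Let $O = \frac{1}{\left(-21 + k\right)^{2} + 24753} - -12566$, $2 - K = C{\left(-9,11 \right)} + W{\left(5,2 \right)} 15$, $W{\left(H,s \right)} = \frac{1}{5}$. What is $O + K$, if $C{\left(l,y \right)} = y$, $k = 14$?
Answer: $\frac{311364309}{24802} \approx 12554.0$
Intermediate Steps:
$W{\left(H,s \right)} = \frac{1}{5}$
$K = -12$ ($K = 2 - \left(11 + \frac{1}{5} \cdot 15\right) = 2 - \left(11 + 3\right) = 2 - 14 = -12$)
$O = \frac{311661933}{24802}$ ($O = \frac{1}{\left(-21 + 14\right)^{2} + 24753} - -12566 = \frac{1}{\left(-7\right)^{2} + 24753} + 12566 = \frac{1}{49 + 24753} + 12566 = \frac{1}{24802} + 12566 = \frac{311661933}{24802} \approx 12566.0$)
$O + K = \frac{311661933}{24802} - 12 = \frac{311364309}{24802}$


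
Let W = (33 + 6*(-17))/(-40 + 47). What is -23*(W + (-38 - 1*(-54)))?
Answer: -989/7 ≈ -141.29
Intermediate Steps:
W = -69/7 (W = (33 - 102)/7 = -69*⅐ = -69/7 ≈ -9.8571)
-23*(W + (-38 - 1*(-54))) = -23*(-69/7 + (-38 - 1*(-54))) = -23*(-69/7 + (-38 + 54)) = -23*(-69/7 + 16) = -23*43/7 = -989/7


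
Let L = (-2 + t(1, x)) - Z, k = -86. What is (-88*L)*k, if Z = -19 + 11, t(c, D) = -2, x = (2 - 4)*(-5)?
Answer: 30272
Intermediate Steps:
x = 10 (x = -2*(-5) = 10)
Z = -8
L = 4 (L = (-2 - 2) - 1*(-8) = -4 + 8 = 4)
(-88*L)*k = -88*4*(-86) = -352*(-86) = 30272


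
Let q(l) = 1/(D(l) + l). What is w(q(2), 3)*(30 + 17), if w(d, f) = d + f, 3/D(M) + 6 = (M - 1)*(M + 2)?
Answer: 235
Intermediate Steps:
D(M) = 3/(-6 + (-1 + M)*(2 + M)) (D(M) = 3/(-6 + (M - 1)*(M + 2)) = 3/(-6 + (-1 + M)*(2 + M)))
q(l) = 1/(l + 3/(-8 + l + l²)) (q(l) = 1/(3/(-8 + l + l²) + l) = 1/(l + 3/(-8 + l + l²)))
w(q(2), 3)*(30 + 17) = ((-8 + 2 + 2²)/(3 + 2*(-8 + 2 + 2²)) + 3)*(30 + 17) = ((-8 + 2 + 4)/(3 + 2*(-8 + 2 + 4)) + 3)*47 = (-2/(3 + 2*(-2)) + 3)*47 = (-2/(3 - 4) + 3)*47 = (-2/(-1) + 3)*47 = (-1*(-2) + 3)*47 = (2 + 3)*47 = 5*47 = 235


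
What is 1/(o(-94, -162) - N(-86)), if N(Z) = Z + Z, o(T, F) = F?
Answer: 1/10 ≈ 0.10000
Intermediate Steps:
N(Z) = 2*Z
1/(o(-94, -162) - N(-86)) = 1/(-162 - 2*(-86)) = 1/(-162 - 1*(-172)) = 1/(-162 + 172) = 1/10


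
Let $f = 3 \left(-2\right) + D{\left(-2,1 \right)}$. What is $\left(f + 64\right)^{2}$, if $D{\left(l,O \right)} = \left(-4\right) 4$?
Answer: $1764$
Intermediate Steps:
$D{\left(l,O \right)} = -16$
$f = -22$ ($f = 3 \left(-2\right) - 16 = -6 - 16 = -22$)
$\left(f + 64\right)^{2} = \left(-22 + 64\right)^{2} = 42^{2} = 1764$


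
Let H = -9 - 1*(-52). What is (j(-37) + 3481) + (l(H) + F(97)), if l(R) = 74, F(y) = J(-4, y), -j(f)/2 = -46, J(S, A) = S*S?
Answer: 3663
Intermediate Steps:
J(S, A) = S²
j(f) = 92 (j(f) = -2*(-46) = 92)
H = 43 (H = -9 + 52 = 43)
F(y) = 16 (F(y) = (-4)² = 16)
(j(-37) + 3481) + (l(H) + F(97)) = (92 + 3481) + (74 + 16) = 3573 + 90 = 3663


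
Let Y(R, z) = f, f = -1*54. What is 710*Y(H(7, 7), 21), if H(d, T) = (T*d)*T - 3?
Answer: -38340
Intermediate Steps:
f = -54
H(d, T) = -3 + d*T² (H(d, T) = d*T² - 3 = -3 + d*T²)
Y(R, z) = -54
710*Y(H(7, 7), 21) = 710*(-54) = -38340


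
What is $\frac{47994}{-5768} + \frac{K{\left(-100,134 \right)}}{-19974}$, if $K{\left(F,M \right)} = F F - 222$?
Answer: $- \frac{253757915}{28802508} \approx -8.8103$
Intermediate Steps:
$K{\left(F,M \right)} = -222 + F^{2}$ ($K{\left(F,M \right)} = F^{2} - 222 = -222 + F^{2}$)
$\frac{47994}{-5768} + \frac{K{\left(-100,134 \right)}}{-19974} = \frac{47994}{-5768} + \frac{-222 + \left(-100\right)^{2}}{-19974} = 47994 \left(- \frac{1}{5768}\right) + \left(-222 + 10000\right) \left(- \frac{1}{19974}\right) = - \frac{23997}{2884} + 9778 \left(- \frac{1}{19974}\right) = - \frac{23997}{2884} - \frac{4889}{9987} = - \frac{253757915}{28802508}$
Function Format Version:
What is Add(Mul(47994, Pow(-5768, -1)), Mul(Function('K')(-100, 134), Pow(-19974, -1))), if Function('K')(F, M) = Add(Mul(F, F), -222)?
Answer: Rational(-253757915, 28802508) ≈ -8.8103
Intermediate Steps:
Function('K')(F, M) = Add(-222, Pow(F, 2)) (Function('K')(F, M) = Add(Pow(F, 2), -222) = Add(-222, Pow(F, 2)))
Add(Mul(47994, Pow(-5768, -1)), Mul(Function('K')(-100, 134), Pow(-19974, -1))) = Add(Mul(47994, Pow(-5768, -1)), Mul(Add(-222, Pow(-100, 2)), Pow(-19974, -1))) = Add(Mul(47994, Rational(-1, 5768)), Mul(Add(-222, 10000), Rational(-1, 19974))) = Add(Rational(-23997, 2884), Mul(9778, Rational(-1, 19974))) = Add(Rational(-23997, 2884), Rational(-4889, 9987)) = Rational(-253757915, 28802508)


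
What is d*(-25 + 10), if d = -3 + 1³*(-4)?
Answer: 105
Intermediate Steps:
d = -7 (d = -3 + 1*(-4) = -3 - 4 = -7)
d*(-25 + 10) = -7*(-25 + 10) = -7*(-15) = 105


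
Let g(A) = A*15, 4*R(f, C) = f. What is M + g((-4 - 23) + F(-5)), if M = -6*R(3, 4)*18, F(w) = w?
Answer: -561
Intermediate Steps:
R(f, C) = f/4
g(A) = 15*A
M = -81 (M = -3*3/2*18 = -6*¾*18 = -9/2*18 = -81)
M + g((-4 - 23) + F(-5)) = -81 + 15*((-4 - 23) - 5) = -81 + 15*(-27 - 5) = -81 + 15*(-32) = -81 - 480 = -561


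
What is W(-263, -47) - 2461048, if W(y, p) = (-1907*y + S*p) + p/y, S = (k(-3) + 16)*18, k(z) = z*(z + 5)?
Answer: -517575274/263 ≈ -1.9680e+6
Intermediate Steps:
k(z) = z*(5 + z)
S = 180 (S = (-3*(5 - 3) + 16)*18 = (-3*2 + 16)*18 = (-6 + 16)*18 = 10*18 = 180)
W(y, p) = -1907*y + 180*p + p/y (W(y, p) = (-1907*y + 180*p) + p/y = -1907*y + 180*p + p/y)
W(-263, -47) - 2461048 = (-1907*(-263) + 180*(-47) - 47/(-263)) - 2461048 = (501541 - 8460 - 47*(-1/263)) - 2461048 = (501541 - 8460 + 47/263) - 2461048 = 129680350/263 - 2461048 = -517575274/263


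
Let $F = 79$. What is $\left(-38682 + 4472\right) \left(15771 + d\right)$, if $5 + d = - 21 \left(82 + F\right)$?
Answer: $-423690850$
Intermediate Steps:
$d = -3386$ ($d = -5 - 21 \left(82 + 79\right) = -5 - 3381 = -3386$)
$\left(-38682 + 4472\right) \left(15771 + d\right) = \left(-38682 + 4472\right) \left(15771 - 3386\right) = \left(-34210\right) 12385 = -423690850$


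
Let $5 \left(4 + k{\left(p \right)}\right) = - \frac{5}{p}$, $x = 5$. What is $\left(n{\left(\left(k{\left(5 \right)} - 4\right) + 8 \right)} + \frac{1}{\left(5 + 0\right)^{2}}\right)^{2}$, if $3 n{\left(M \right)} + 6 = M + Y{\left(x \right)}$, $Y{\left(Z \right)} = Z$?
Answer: $\frac{81}{625} \approx 0.1296$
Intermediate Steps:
$k{\left(p \right)} = -4 - \frac{1}{p}$ ($k{\left(p \right)} = -4 + \frac{\left(-5\right) \frac{1}{p}}{5} = -4 - \frac{1}{p}$)
$n{\left(M \right)} = - \frac{1}{3} + \frac{M}{3}$ ($n{\left(M \right)} = -2 + \frac{M + 5}{3} = -2 + \frac{5 + M}{3} = -2 + \left(\frac{5}{3} + \frac{M}{3}\right) = - \frac{1}{3} + \frac{M}{3}$)
$\left(n{\left(\left(k{\left(5 \right)} - 4\right) + 8 \right)} + \frac{1}{\left(5 + 0\right)^{2}}\right)^{2} = \left(\left(- \frac{1}{3} + \frac{\left(\left(-4 - \frac{1}{5}\right) - 4\right) + 8}{3}\right) + \frac{1}{\left(5 + 0\right)^{2}}\right)^{2} = \left(\left(- \frac{1}{3} + \frac{\left(\left(-4 - \frac{1}{5}\right) - 4\right) + 8}{3}\right) + \frac{1}{5^{2}}\right)^{2} = \left(\left(- \frac{1}{3} + \frac{\left(\left(-4 - \frac{1}{5}\right) - 4\right) + 8}{3}\right) + \frac{1}{25}\right)^{2} = \left(\left(- \frac{1}{3} + \frac{\left(- \frac{21}{5} - 4\right) + 8}{3}\right) + \frac{1}{25}\right)^{2} = \left(\left(- \frac{1}{3} + \frac{- \frac{41}{5} + 8}{3}\right) + \frac{1}{25}\right)^{2} = \left(\left(- \frac{1}{3} + \frac{1}{3} \left(- \frac{1}{5}\right)\right) + \frac{1}{25}\right)^{2} = \left(\left(- \frac{1}{3} - \frac{1}{15}\right) + \frac{1}{25}\right)^{2} = \left(- \frac{2}{5} + \frac{1}{25}\right)^{2} = \left(- \frac{9}{25}\right)^{2} = \frac{81}{625}$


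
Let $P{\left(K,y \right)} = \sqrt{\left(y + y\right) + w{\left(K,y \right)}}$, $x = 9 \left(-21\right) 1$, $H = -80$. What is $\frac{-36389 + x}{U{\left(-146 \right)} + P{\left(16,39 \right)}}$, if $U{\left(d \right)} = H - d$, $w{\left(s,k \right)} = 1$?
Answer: $- \frac{2414148}{4277} + \frac{36578 \sqrt{79}}{4277} \approx -488.43$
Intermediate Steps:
$x = -189$ ($x = \left(-189\right) 1 = -189$)
$U{\left(d \right)} = -80 - d$
$P{\left(K,y \right)} = \sqrt{1 + 2 y}$ ($P{\left(K,y \right)} = \sqrt{\left(y + y\right) + 1} = \sqrt{2 y + 1} = \sqrt{1 + 2 y}$)
$\frac{-36389 + x}{U{\left(-146 \right)} + P{\left(16,39 \right)}} = \frac{-36389 - 189}{\left(-80 - -146\right) + \sqrt{1 + 2 \cdot 39}} = - \frac{36578}{\left(-80 + 146\right) + \sqrt{1 + 78}} = - \frac{36578}{66 + \sqrt{79}}$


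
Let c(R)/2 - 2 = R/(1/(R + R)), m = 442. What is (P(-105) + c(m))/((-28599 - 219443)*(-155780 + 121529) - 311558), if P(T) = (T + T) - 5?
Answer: 781245/8495374984 ≈ 9.1961e-5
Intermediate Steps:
P(T) = -5 + 2*T (P(T) = 2*T - 5 = -5 + 2*T)
c(R) = 4 + 4*R² (c(R) = 4 + 2*(R/(1/(R + R))) = 4 + 2*(R/(1/(2*R))) = 4 + 2*(R/((1/(2*R)))) = 4 + 2*(R*(2*R)) = 4 + 2*(2*R²) = 4 + 4*R²)
(P(-105) + c(m))/((-28599 - 219443)*(-155780 + 121529) - 311558) = ((-5 + 2*(-105)) + (4 + 4*442²))/((-28599 - 219443)*(-155780 + 121529) - 311558) = ((-5 - 210) + (4 + 4*195364))/(-248042*(-34251) - 311558) = (-215 + (4 + 781456))/(8495686542 - 311558) = (-215 + 781460)/8495374984 = 781245*(1/8495374984) = 781245/8495374984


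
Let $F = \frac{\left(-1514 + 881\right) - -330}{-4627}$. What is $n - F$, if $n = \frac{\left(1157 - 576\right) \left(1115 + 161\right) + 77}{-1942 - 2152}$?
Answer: $- \frac{3431850973}{18942938} \approx -181.17$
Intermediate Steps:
$F = \frac{303}{4627}$ ($F = \left(-633 + 330\right) \left(- \frac{1}{4627}\right) = \left(-303\right) \left(- \frac{1}{4627}\right) = \frac{303}{4627} \approx 0.065485$)
$n = - \frac{741433}{4094}$ ($n = \frac{581 \cdot 1276 + 77}{-4094} = \left(741356 + 77\right) \left(- \frac{1}{4094}\right) = 741433 \left(- \frac{1}{4094}\right) = - \frac{741433}{4094} \approx -181.1$)
$n - F = - \frac{741433}{4094} - \frac{303}{4627} = - \frac{3431850973}{18942938}$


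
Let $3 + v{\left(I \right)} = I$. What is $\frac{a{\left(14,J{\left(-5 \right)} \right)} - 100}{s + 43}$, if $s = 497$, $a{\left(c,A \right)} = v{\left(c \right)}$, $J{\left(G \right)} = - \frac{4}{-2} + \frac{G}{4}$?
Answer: $- \frac{89}{540} \approx -0.16481$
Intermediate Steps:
$v{\left(I \right)} = -3 + I$
$J{\left(G \right)} = 2 + \frac{G}{4}$ ($J{\left(G \right)} = \left(-4\right) \left(- \frac{1}{2}\right) + G \frac{1}{4} = 2 + \frac{G}{4}$)
$a{\left(c,A \right)} = -3 + c$
$\frac{a{\left(14,J{\left(-5 \right)} \right)} - 100}{s + 43} = \frac{\left(-3 + 14\right) - 100}{497 + 43} = \frac{11 - 100}{540} = \left(-89\right) \frac{1}{540} = - \frac{89}{540}$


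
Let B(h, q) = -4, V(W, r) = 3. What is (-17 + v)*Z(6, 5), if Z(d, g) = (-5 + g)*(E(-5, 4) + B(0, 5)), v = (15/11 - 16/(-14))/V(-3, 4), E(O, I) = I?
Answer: 0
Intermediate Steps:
v = 193/231 (v = (15/11 - 16/(-14))/3 = (15*(1/11) - 16*(-1/14))*(⅓) = (15/11 + 8/7)*(⅓) = (193/77)*(⅓) = 193/231 ≈ 0.83550)
Z(d, g) = 0 (Z(d, g) = (-5 + g)*(4 - 4) = (-5 + g)*0 = 0)
(-17 + v)*Z(6, 5) = (-17 + 193/231)*0 = -3734/231*0 = 0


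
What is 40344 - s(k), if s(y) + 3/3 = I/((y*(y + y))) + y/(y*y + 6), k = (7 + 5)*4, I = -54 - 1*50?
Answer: 8946907597/221760 ≈ 40345.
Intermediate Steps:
I = -104 (I = -54 - 50 = -104)
k = 48 (k = 12*4 = 48)
s(y) = -1 - 52/y² + y/(6 + y²) (s(y) = -1 + (-104*1/(y*(y + y)) + y/(y*y + 6)) = -1 + (-104*1/(2*y²) + y/(y² + 6)) = -1 + (-104*1/(2*y²) + y/(6 + y²)) = -1 + (-52/y² + y/(6 + y²)) = -1 - 52/y² + y/(6 + y²))
40344 - s(k) = 40344 - (-312 + 48³ - 1*48⁴ - 58*48²)/(48²*(6 + 48²)) = 40344 - (-312 + 110592 - 1*5308416 - 58*2304)/(2304*(6 + 2304)) = 40344 - (-312 + 110592 - 5308416 - 133632)/(2304*2310) = 40344 - (-5331768)/(2304*2310) = 40344 - 1*(-222157/221760) = 40344 + 222157/221760 = 8946907597/221760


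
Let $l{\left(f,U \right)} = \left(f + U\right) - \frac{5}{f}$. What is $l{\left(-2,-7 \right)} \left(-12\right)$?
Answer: $78$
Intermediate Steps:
$l{\left(f,U \right)} = U + f - \frac{5}{f}$ ($l{\left(f,U \right)} = \left(U + f\right) - \frac{5}{f} = U + f - \frac{5}{f}$)
$l{\left(-2,-7 \right)} \left(-12\right) = \left(-7 - 2 - \frac{5}{-2}\right) \left(-12\right) = \left(-7 - 2 - - \frac{5}{2}\right) \left(-12\right) = \left(-7 - 2 + \frac{5}{2}\right) \left(-12\right) = \left(- \frac{13}{2}\right) \left(-12\right) = 78$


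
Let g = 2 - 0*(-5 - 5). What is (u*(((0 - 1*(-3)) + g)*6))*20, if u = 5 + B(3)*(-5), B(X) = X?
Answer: -6000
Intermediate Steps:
g = 2 (g = 2 - 0*(-10) = 2 - 1*0 = 2 + 0 = 2)
u = -10 (u = 5 + 3*(-5) = 5 - 15 = -10)
(u*(((0 - 1*(-3)) + g)*6))*20 = -10*((0 - 1*(-3)) + 2)*6*20 = -10*((0 + 3) + 2)*6*20 = -10*(3 + 2)*6*20 = -50*6*20 = -10*30*20 = -300*20 = -6000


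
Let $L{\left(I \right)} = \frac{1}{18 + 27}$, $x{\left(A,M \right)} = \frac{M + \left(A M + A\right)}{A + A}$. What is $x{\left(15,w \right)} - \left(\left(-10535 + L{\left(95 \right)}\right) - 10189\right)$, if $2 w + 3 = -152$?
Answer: $\frac{1861483}{90} \approx 20683.0$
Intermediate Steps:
$w = - \frac{155}{2}$ ($w = - \frac{3}{2} + \frac{1}{2} \left(-152\right) = - \frac{3}{2} - 76 = - \frac{155}{2} \approx -77.5$)
$x{\left(A,M \right)} = \frac{A + M + A M}{2 A}$ ($x{\left(A,M \right)} = \frac{M + \left(A + A M\right)}{2 A} = \left(A + M + A M\right) \frac{1}{2 A} = \frac{A + M + A M}{2 A}$)
$L{\left(I \right)} = \frac{1}{45}$
$x{\left(15,w \right)} - \left(\left(-10535 + L{\left(95 \right)}\right) - 10189\right) = \frac{- \frac{155}{2} + 15 \left(1 - \frac{155}{2}\right)}{2 \cdot 15} - \left(\left(-10535 + \frac{1}{45}\right) - 10189\right) = \frac{1}{2} \cdot \frac{1}{15} \left(- \frac{155}{2} + 15 \left(- \frac{153}{2}\right)\right) - \left(- \frac{474074}{45} - 10189\right) = \frac{1}{2} \cdot \frac{1}{15} \left(- \frac{155}{2} - \frac{2295}{2}\right) - - \frac{932579}{45} = \frac{1}{2} \cdot \frac{1}{15} \left(-1225\right) + \frac{932579}{45} = - \frac{245}{6} + \frac{932579}{45} = \frac{1861483}{90}$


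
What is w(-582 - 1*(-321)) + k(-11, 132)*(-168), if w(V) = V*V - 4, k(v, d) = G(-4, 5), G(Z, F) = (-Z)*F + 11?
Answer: 62909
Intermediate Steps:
G(Z, F) = 11 - F*Z (G(Z, F) = -F*Z + 11 = 11 - F*Z)
k(v, d) = 31 (k(v, d) = 11 - 1*5*(-4) = 11 + 20 = 31)
w(V) = -4 + V**2 (w(V) = V**2 - 4 = -4 + V**2)
w(-582 - 1*(-321)) + k(-11, 132)*(-168) = (-4 + (-582 - 1*(-321))**2) + 31*(-168) = (-4 + (-582 + 321)**2) - 5208 = (-4 + (-261)**2) - 5208 = (-4 + 68121) - 5208 = 68117 - 5208 = 62909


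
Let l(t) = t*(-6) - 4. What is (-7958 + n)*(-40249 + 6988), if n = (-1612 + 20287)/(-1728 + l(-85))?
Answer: 324073597611/1222 ≈ 2.6520e+8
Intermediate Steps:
l(t) = -4 - 6*t (l(t) = -6*t - 4 = -4 - 6*t)
n = -18675/1222 (n = (-1612 + 20287)/(-1728 + (-4 - 6*(-85))) = 18675/(-1728 + (-4 + 510)) = 18675/(-1728 + 506) = 18675/(-1222) = 18675*(-1/1222) = -18675/1222 ≈ -15.282)
(-7958 + n)*(-40249 + 6988) = (-7958 - 18675/1222)*(-40249 + 6988) = -9743351/1222*(-33261) = 324073597611/1222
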